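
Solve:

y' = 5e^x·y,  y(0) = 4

General solution: y = Ce^(5e^x)
Applying IC y(0) = 4:
Particular solution: y = 4e^(5(e^x - 1))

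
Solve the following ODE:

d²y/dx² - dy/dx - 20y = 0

Characteristic equation: r² - r - 20 = 0
Roots: r = 5, -4 (distinct real)
General solution: y = C₁e^(5x) + C₂e^(-4x)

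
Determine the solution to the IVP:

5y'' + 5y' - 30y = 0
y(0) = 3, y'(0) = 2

General solution: y = C₁e^(2x) + C₂e^(-3x)
Applying ICs: C₁ = 11/5, C₂ = 4/5
Particular solution: y = (11/5)e^(2x) + (4/5)e^(-3x)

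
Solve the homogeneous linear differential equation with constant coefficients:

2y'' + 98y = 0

Characteristic equation: 2r² + 98 = 0
Divide by 2: r² + 49 = 0
Roots: r = ±7i (complex conjugates)
General solution: y = C₁cos(7x) + C₂sin(7x)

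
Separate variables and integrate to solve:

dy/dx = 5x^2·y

Separating variables and integrating:
ln|y| = 5x^3/3 + C

General solution: y = Ce^(5x^3/3)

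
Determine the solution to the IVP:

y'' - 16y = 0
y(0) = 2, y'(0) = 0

General solution: y = C₁e^(4x) + C₂e^(-4x)
Applying ICs: C₁ = 1, C₂ = 1
Particular solution: y = e^(4x) + e^(-4x)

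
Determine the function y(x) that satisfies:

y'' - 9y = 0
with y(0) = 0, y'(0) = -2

General solution: y = C₁e^(3x) + C₂e^(-3x)
Applying ICs: C₁ = -1/3, C₂ = 1/3
Particular solution: y = -(1/3)e^(3x) + (1/3)e^(-3x)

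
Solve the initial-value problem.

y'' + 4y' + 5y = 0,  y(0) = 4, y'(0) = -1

General solution: y = e^(-2x)(C₁cos(x) + C₂sin(x))
Complex roots r = -2 ± i
Applying ICs: C₁ = 4, C₂ = 7
Particular solution: y = e^(-2x)(4cos(x) + 7sin(x))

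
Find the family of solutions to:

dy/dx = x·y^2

Separating variables and integrating:
-1/y = x^2/2 + C

General solution: y^-1 = (-1/2)x^2 + C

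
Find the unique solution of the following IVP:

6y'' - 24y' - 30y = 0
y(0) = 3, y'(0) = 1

General solution: y = C₁e^(5x) + C₂e^(-x)
Applying ICs: C₁ = 2/3, C₂ = 7/3
Particular solution: y = (2/3)e^(5x) + (7/3)e^(-x)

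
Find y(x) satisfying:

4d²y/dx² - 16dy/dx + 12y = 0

Characteristic equation: 4r² - 16r + 12 = 0
Divide by 4: r² - 4r + 3 = 0
Roots: r = 1, 3 (distinct real)
General solution: y = C₁e^x + C₂e^(3x)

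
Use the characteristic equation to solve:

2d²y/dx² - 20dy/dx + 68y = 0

Characteristic equation: 2r² - 20r + 68 = 0
Divide by 2: r² - 10r + 34 = 0
Roots: r = 5 ± 3i (complex conjugates)
General solution: y = e^(5x)(C₁cos(3x) + C₂sin(3x))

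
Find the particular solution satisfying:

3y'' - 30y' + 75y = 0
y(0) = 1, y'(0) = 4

General solution: y = (C₁ + C₂x)e^(5x)
Repeated root r = 5
Applying ICs: C₁ = 1, C₂ = -1
Particular solution: y = (1 - x)e^(5x)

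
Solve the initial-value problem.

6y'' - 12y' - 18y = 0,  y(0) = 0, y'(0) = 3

General solution: y = C₁e^(3x) + C₂e^(-x)
Applying ICs: C₁ = 3/4, C₂ = -3/4
Particular solution: y = (3/4)e^(3x) - (3/4)e^(-x)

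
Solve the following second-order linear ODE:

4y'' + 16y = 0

Characteristic equation: 4r² + 16 = 0
Divide by 4: r² + 4 = 0
Roots: r = ±2i (complex conjugates)
General solution: y = C₁cos(2x) + C₂sin(2x)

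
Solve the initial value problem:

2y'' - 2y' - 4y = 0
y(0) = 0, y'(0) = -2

General solution: y = C₁e^(2x) + C₂e^(-x)
Applying ICs: C₁ = -2/3, C₂ = 2/3
Particular solution: y = -(2/3)e^(2x) + (2/3)e^(-x)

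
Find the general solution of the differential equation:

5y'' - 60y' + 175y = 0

Characteristic equation: 5r² - 60r + 175 = 0
Divide by 5: r² - 12r + 35 = 0
Roots: r = 5, 7 (distinct real)
General solution: y = C₁e^(5x) + C₂e^(7x)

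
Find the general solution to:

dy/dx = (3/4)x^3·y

Separating variables and integrating:
ln|y| = 3x^4/16 + C

General solution: y = Ce^(3x^4/16)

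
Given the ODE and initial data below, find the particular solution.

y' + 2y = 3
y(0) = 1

General solution: y = 3/2 + Ce^(-2x)
Applying y(0) = 1: C = 1 - 3/2 = -1/2
Particular solution: y = 3/2 - (1/2)e^(-2x)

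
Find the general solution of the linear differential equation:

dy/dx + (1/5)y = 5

Using integrating factor method:

General solution: y = 25 + Ce^(-x/5)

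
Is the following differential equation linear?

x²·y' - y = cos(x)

Yes. Linear (y and its derivatives appear to the first power only, no products of y terms)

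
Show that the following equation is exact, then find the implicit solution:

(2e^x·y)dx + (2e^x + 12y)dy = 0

Verify exactness: ∂M/∂y = ∂N/∂x ✓
Find F(x,y) such that ∂F/∂x = M, ∂F/∂y = N
Solution: 2e^x·y + 6y² = C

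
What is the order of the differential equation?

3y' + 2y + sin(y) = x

The order is 1 (highest derivative is of order 1).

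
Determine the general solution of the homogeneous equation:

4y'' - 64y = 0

Characteristic equation: 4r² - 64 = 0
Divide by 4: r² - 16 = 0
Roots: r = 4, -4 (distinct real)
General solution: y = C₁e^(4x) + C₂e^(-4x)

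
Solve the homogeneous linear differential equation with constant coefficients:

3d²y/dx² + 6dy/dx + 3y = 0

Characteristic equation: 3r² + 6r + 3 = 0
Divide by 3: r² + 2r + 1 = 0
Factored: (r + 1)² = 0
Repeated root: r = -1
General solution: y = (C₁ + C₂x)e^(-x)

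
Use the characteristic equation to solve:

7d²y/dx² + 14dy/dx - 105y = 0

Characteristic equation: 7r² + 14r - 105 = 0
Divide by 7: r² + 2r - 15 = 0
Roots: r = 3, -5 (distinct real)
General solution: y = C₁e^(3x) + C₂e^(-5x)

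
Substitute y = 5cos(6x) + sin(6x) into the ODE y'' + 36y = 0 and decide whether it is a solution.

Verification:
y'' = -180cos(6x) - 36sin(6x)
y'' + 36y = 0 ✓

Yes, it is a solution.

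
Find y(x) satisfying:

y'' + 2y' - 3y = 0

Characteristic equation: r² + 2r - 3 = 0
Roots: r = 1, -3 (distinct real)
General solution: y = C₁e^x + C₂e^(-3x)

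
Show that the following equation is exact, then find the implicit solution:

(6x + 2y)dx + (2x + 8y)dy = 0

Verify exactness: ∂M/∂y = ∂N/∂x ✓
Find F(x,y) such that ∂F/∂x = M, ∂F/∂y = N
Solution: 3x² + 2xy + 4y² = C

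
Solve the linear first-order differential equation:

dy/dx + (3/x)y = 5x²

Using integrating factor method:

General solution: y = (5/6)x^3 + Cx^(-3)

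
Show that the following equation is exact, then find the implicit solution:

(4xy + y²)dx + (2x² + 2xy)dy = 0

Verify exactness: ∂M/∂y = ∂N/∂x ✓
Find F(x,y) such that ∂F/∂x = M, ∂F/∂y = N
Solution: 2x²y + xy² = C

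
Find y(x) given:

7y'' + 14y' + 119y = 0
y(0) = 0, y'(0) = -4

General solution: y = e^(-x)(C₁cos(4x) + C₂sin(4x))
Complex roots r = -1 ± 4i
Applying ICs: C₁ = 0, C₂ = -1
Particular solution: y = e^(-x)(-sin(4x))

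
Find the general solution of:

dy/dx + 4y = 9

Using integrating factor method:

General solution: y = 9/4 + Ce^(-4x)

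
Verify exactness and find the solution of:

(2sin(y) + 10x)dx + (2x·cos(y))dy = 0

Verify exactness: ∂M/∂y = ∂N/∂x ✓
Find F(x,y) such that ∂F/∂x = M, ∂F/∂y = N
Solution: 2x·sin(y) + 5x² = C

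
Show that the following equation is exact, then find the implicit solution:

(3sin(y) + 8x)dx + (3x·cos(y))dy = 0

Verify exactness: ∂M/∂y = ∂N/∂x ✓
Find F(x,y) such that ∂F/∂x = M, ∂F/∂y = N
Solution: 3x·sin(y) + 4x² = C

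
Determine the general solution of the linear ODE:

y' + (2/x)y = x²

Using integrating factor method:

General solution: y = (1/5)x^3 + Cx^(-2)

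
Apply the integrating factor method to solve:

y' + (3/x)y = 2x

Using integrating factor method:

General solution: y = (2/5)x^2 + Cx^(-3)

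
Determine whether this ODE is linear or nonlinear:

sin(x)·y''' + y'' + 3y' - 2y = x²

Linear (y and its derivatives appear to the first power only, no products of y terms)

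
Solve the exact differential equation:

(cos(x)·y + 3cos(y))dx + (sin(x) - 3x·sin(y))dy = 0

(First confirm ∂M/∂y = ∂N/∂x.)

Verify exactness: ∂M/∂y = ∂N/∂x ✓
Find F(x,y) such that ∂F/∂x = M, ∂F/∂y = N
Solution: sin(x)·y + 3x·cos(y) = C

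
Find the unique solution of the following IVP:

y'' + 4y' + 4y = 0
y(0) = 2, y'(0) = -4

General solution: y = (C₁ + C₂x)e^(-2x)
Repeated root r = -2
Applying ICs: C₁ = 2, C₂ = 0
Particular solution: y = 2e^(-2x)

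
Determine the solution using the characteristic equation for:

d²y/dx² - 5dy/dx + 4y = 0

Characteristic equation: r² - 5r + 4 = 0
Roots: r = 4, 1 (distinct real)
General solution: y = C₁e^(4x) + C₂e^x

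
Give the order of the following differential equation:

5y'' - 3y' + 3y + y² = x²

The order is 2 (highest derivative is of order 2).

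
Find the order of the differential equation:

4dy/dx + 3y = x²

The order is 1 (highest derivative is of order 1).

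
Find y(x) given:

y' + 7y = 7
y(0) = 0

General solution: y = 1 + Ce^(-7x)
Applying y(0) = 0: C = 0 - 1 = -1
Particular solution: y = 1 - e^(-7x)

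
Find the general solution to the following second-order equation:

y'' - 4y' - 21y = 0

Characteristic equation: r² - 4r - 21 = 0
Roots: r = 7, -3 (distinct real)
General solution: y = C₁e^(7x) + C₂e^(-3x)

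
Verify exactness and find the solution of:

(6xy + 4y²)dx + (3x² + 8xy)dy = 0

Verify exactness: ∂M/∂y = ∂N/∂x ✓
Find F(x,y) such that ∂F/∂x = M, ∂F/∂y = N
Solution: 3x²y + 4xy² = C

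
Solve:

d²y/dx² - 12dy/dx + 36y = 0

Characteristic equation: r² - 12r + 36 = 0
Factored: (r - 6)² = 0
Repeated root: r = 6
General solution: y = (C₁ + C₂x)e^(6x)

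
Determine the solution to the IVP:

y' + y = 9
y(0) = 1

General solution: y = 9 + Ce^(-x)
Applying y(0) = 1: C = 1 - 9 = -8
Particular solution: y = 9 - 8e^(-x)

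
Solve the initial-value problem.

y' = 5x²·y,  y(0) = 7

General solution: y = Ce^(5x³/3)
Applying IC y(0) = 7:
Particular solution: y = 7e^(5x³/3)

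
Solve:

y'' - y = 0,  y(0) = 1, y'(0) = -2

General solution: y = C₁e^x + C₂e^(-x)
Applying ICs: C₁ = -1/2, C₂ = 3/2
Particular solution: y = -(1/2)e^x + (3/2)e^(-x)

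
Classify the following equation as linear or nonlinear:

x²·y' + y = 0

Linear (y and its derivatives appear to the first power only, no products of y terms)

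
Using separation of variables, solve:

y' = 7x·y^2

Separating variables and integrating:
-1/y = 7x^2/2 + C

General solution: y^-1 = (-7/2)x^2 + C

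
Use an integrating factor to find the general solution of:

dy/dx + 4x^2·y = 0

Using integrating factor method:

General solution: y = Ce^(-4x^3/3)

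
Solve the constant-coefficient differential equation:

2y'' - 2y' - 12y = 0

Characteristic equation: 2r² - 2r - 12 = 0
Divide by 2: r² - r - 6 = 0
Roots: r = 3, -2 (distinct real)
General solution: y = C₁e^(3x) + C₂e^(-2x)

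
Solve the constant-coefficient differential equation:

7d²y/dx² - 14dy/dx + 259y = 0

Characteristic equation: 7r² - 14r + 259 = 0
Divide by 7: r² - 2r + 37 = 0
Roots: r = 1 ± 6i (complex conjugates)
General solution: y = e^x(C₁cos(6x) + C₂sin(6x))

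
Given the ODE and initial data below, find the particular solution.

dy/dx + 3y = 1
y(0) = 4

General solution: y = 1/3 + Ce^(-3x)
Applying y(0) = 4: C = 4 - 1/3 = 11/3
Particular solution: y = 1/3 + (11/3)e^(-3x)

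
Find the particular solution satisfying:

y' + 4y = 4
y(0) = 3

General solution: y = 1 + Ce^(-4x)
Applying y(0) = 3: C = 3 - 1 = 2
Particular solution: y = 1 + 2e^(-4x)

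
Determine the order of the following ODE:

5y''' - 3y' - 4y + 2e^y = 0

The order is 3 (highest derivative is of order 3).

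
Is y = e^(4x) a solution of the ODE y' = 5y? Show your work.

Verification:
y = e^(4x)
y' = 4e^(4x)
But 5y = 5e^(4x)
y' ≠ 5y — the derivative does not match

No, it is not a solution.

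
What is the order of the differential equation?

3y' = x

The order is 1 (highest derivative is of order 1).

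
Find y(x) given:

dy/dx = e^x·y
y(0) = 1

General solution: y = Ce^(e^x)
Applying IC y(0) = 1:
Particular solution: y = e^(e^x - 1)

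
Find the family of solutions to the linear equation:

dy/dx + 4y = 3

Using integrating factor method:

General solution: y = 3/4 + Ce^(-4x)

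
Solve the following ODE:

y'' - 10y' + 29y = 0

Characteristic equation: r² - 10r + 29 = 0
Roots: r = 5 ± 2i (complex conjugates)
General solution: y = e^(5x)(C₁cos(2x) + C₂sin(2x))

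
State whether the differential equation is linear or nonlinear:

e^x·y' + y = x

Linear (y and its derivatives appear to the first power only, no products of y terms)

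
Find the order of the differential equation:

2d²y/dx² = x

The order is 2 (highest derivative is of order 2).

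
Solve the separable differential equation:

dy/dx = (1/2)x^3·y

Separating variables and integrating:
ln|y| = x^4/8 + C

General solution: y = Ce^(x^4/8)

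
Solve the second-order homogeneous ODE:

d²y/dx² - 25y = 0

Characteristic equation: r² - 25 = 0
Roots: r = 5, -5 (distinct real)
General solution: y = C₁e^(5x) + C₂e^(-5x)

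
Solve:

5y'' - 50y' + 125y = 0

Characteristic equation: 5r² - 50r + 125 = 0
Divide by 5: r² - 10r + 25 = 0
Factored: (r - 5)² = 0
Repeated root: r = 5
General solution: y = (C₁ + C₂x)e^(5x)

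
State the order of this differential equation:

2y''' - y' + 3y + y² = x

The order is 3 (highest derivative is of order 3).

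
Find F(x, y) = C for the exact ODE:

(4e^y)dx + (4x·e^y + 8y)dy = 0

Verify exactness: ∂M/∂y = ∂N/∂x ✓
Find F(x,y) such that ∂F/∂x = M, ∂F/∂y = N
Solution: 4x·e^y + 4y² = C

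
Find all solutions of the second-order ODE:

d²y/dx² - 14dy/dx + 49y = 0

Characteristic equation: r² - 14r + 49 = 0
Factored: (r - 7)² = 0
Repeated root: r = 7
General solution: y = (C₁ + C₂x)e^(7x)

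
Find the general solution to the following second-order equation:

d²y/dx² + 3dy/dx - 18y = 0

Characteristic equation: r² + 3r - 18 = 0
Roots: r = 3, -6 (distinct real)
General solution: y = C₁e^(3x) + C₂e^(-6x)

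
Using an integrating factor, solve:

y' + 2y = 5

Using integrating factor method:

General solution: y = 5/2 + Ce^(-2x)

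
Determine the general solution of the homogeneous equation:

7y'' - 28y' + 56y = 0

Characteristic equation: 7r² - 28r + 56 = 0
Divide by 7: r² - 4r + 8 = 0
Roots: r = 2 ± 2i (complex conjugates)
General solution: y = e^(2x)(C₁cos(2x) + C₂sin(2x))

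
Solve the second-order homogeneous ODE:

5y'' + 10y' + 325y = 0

Characteristic equation: 5r² + 10r + 325 = 0
Divide by 5: r² + 2r + 65 = 0
Roots: r = -1 ± 8i (complex conjugates)
General solution: y = e^(-x)(C₁cos(8x) + C₂sin(8x))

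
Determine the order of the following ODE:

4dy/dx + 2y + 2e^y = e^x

The order is 1 (highest derivative is of order 1).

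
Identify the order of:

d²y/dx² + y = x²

The order is 2 (highest derivative is of order 2).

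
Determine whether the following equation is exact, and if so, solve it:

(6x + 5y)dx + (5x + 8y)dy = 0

Verify exactness: ∂M/∂y = ∂N/∂x ✓
Find F(x,y) such that ∂F/∂x = M, ∂F/∂y = N
Solution: 3x² + 5xy + 4y² = C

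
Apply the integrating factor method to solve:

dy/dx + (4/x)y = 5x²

Using integrating factor method:

General solution: y = (5/7)x^3 + Cx^(-4)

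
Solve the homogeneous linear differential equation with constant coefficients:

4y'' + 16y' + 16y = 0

Characteristic equation: 4r² + 16r + 16 = 0
Divide by 4: r² + 4r + 4 = 0
Factored: (r + 2)² = 0
Repeated root: r = -2
General solution: y = (C₁ + C₂x)e^(-2x)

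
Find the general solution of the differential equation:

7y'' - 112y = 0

Characteristic equation: 7r² - 112 = 0
Divide by 7: r² - 16 = 0
Roots: r = 4, -4 (distinct real)
General solution: y = C₁e^(4x) + C₂e^(-4x)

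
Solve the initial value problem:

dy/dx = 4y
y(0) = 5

General solution: y = Ce^(4x)
Applying IC y(0) = 5:
Particular solution: y = 5e^(4x)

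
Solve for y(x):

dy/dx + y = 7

Using integrating factor method:

General solution: y = 7 + Ce^(-x)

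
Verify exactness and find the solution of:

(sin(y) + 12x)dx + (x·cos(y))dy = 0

Verify exactness: ∂M/∂y = ∂N/∂x ✓
Find F(x,y) such that ∂F/∂x = M, ∂F/∂y = N
Solution: x·sin(y) + 6x² = C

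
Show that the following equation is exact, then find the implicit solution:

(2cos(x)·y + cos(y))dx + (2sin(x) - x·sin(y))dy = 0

Verify exactness: ∂M/∂y = ∂N/∂x ✓
Find F(x,y) such that ∂F/∂x = M, ∂F/∂y = N
Solution: 2sin(x)·y + x·cos(y) = C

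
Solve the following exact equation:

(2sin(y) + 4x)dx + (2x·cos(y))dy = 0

Verify exactness: ∂M/∂y = ∂N/∂x ✓
Find F(x,y) such that ∂F/∂x = M, ∂F/∂y = N
Solution: 2x·sin(y) + 2x² = C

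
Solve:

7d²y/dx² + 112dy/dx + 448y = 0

Characteristic equation: 7r² + 112r + 448 = 0
Divide by 7: r² + 16r + 64 = 0
Factored: (r + 8)² = 0
Repeated root: r = -8
General solution: y = (C₁ + C₂x)e^(-8x)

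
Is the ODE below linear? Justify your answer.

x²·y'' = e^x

Yes. Linear (y and its derivatives appear to the first power only, no products of y terms)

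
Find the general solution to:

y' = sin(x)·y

Separating variables and integrating:
ln|y| = -cos(x) + C

General solution: y = Ce^(-cos(x))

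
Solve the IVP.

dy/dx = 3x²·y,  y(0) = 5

General solution: y = Ce^(x³)
Applying IC y(0) = 5:
Particular solution: y = 5e^(x³)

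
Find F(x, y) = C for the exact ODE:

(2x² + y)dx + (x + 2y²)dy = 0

Verify exactness: ∂M/∂y = ∂N/∂x ✓
Find F(x,y) such that ∂F/∂x = M, ∂F/∂y = N
Solution: 2x³/3 + xy + 2y³/3 = C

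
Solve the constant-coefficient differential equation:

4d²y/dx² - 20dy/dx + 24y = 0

Characteristic equation: 4r² - 20r + 24 = 0
Divide by 4: r² - 5r + 6 = 0
Roots: r = 2, 3 (distinct real)
General solution: y = C₁e^(2x) + C₂e^(3x)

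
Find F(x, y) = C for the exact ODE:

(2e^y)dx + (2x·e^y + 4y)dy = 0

Verify exactness: ∂M/∂y = ∂N/∂x ✓
Find F(x,y) such that ∂F/∂x = M, ∂F/∂y = N
Solution: 2x·e^y + 2y² = C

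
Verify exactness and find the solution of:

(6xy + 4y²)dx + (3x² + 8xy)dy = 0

Verify exactness: ∂M/∂y = ∂N/∂x ✓
Find F(x,y) such that ∂F/∂x = M, ∂F/∂y = N
Solution: 3x²y + 4xy² = C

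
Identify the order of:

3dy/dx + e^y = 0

The order is 1 (highest derivative is of order 1).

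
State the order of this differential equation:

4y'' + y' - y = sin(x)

The order is 2 (highest derivative is of order 2).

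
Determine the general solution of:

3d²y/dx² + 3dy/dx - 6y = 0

Characteristic equation: 3r² + 3r - 6 = 0
Divide by 3: r² + r - 2 = 0
Roots: r = 1, -2 (distinct real)
General solution: y = C₁e^x + C₂e^(-2x)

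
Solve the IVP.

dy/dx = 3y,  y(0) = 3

General solution: y = Ce^(3x)
Applying IC y(0) = 3:
Particular solution: y = 3e^(3x)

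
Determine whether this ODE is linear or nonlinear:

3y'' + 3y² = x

Nonlinear (y² term)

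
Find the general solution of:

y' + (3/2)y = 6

Using integrating factor method:

General solution: y = 4 + Ce^(-3x/2)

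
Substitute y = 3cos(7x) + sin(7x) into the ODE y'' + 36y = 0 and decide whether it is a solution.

Verification:
y'' = -147cos(7x) - 49sin(7x)
y'' + 36y ≠ 0 (frequency mismatch: got 49 instead of 36)

No, it is not a solution.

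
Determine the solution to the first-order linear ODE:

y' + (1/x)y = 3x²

Using integrating factor method:

General solution: y = (3/4)x^3 + C/x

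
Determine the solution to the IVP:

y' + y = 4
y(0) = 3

General solution: y = 4 + Ce^(-x)
Applying y(0) = 3: C = 3 - 4 = -1
Particular solution: y = 4 - e^(-x)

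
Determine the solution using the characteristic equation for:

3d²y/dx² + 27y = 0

Characteristic equation: 3r² + 27 = 0
Divide by 3: r² + 9 = 0
Roots: r = ±3i (complex conjugates)
General solution: y = C₁cos(3x) + C₂sin(3x)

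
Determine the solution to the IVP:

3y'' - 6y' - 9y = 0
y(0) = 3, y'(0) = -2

General solution: y = C₁e^(3x) + C₂e^(-x)
Applying ICs: C₁ = 1/4, C₂ = 11/4
Particular solution: y = (1/4)e^(3x) + (11/4)e^(-x)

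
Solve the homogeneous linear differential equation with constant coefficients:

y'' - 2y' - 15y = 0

Characteristic equation: r² - 2r - 15 = 0
Roots: r = 5, -3 (distinct real)
General solution: y = C₁e^(5x) + C₂e^(-3x)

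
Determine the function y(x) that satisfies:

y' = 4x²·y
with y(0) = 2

General solution: y = Ce^(4x³/3)
Applying IC y(0) = 2:
Particular solution: y = 2e^(4x³/3)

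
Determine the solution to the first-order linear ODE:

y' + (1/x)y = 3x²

Using integrating factor method:

General solution: y = (3/4)x^3 + C/x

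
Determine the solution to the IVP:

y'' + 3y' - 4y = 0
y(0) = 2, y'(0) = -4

General solution: y = C₁e^x + C₂e^(-4x)
Applying ICs: C₁ = 4/5, C₂ = 6/5
Particular solution: y = (4/5)e^x + (6/5)e^(-4x)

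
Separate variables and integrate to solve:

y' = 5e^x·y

Separating variables and integrating:
ln|y| = 5e^x + C

General solution: y = Ce^(5e^x)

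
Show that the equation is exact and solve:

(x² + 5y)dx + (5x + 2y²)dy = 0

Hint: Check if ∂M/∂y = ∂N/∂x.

Verify exactness: ∂M/∂y = ∂N/∂x ✓
Find F(x,y) such that ∂F/∂x = M, ∂F/∂y = N
Solution: x³/3 + 5xy + 2y³/3 = C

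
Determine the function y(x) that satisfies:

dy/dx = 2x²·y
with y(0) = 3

General solution: y = Ce^(2x³/3)
Applying IC y(0) = 3:
Particular solution: y = 3e^(2x³/3)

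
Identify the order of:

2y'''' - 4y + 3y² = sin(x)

The order is 4 (highest derivative is of order 4).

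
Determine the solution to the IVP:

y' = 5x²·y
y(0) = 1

General solution: y = Ce^(5x³/3)
Applying IC y(0) = 1:
Particular solution: y = e^(5x³/3)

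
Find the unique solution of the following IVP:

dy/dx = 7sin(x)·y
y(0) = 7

General solution: y = Ce^(-7cos(x))
Applying IC y(0) = 7:
Particular solution: y = 7e^(7(1-cos(x)))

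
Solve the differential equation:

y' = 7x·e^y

Separating variables and integrating:
-e^(-y) = 7x²/2 + C

General solution: y = -ln(C - 7x²/2)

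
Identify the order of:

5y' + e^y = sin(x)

The order is 1 (highest derivative is of order 1).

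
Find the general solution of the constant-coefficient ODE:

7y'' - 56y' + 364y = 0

Characteristic equation: 7r² - 56r + 364 = 0
Divide by 7: r² - 8r + 52 = 0
Roots: r = 4 ± 6i (complex conjugates)
General solution: y = e^(4x)(C₁cos(6x) + C₂sin(6x))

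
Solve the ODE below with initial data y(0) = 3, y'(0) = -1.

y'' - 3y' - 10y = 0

General solution: y = C₁e^(5x) + C₂e^(-2x)
Applying ICs: C₁ = 5/7, C₂ = 16/7
Particular solution: y = (5/7)e^(5x) + (16/7)e^(-2x)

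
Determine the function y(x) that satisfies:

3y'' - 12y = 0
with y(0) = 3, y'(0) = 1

General solution: y = C₁e^(2x) + C₂e^(-2x)
Applying ICs: C₁ = 7/4, C₂ = 5/4
Particular solution: y = (7/4)e^(2x) + (5/4)e^(-2x)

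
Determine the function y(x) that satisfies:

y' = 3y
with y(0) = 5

General solution: y = Ce^(3x)
Applying IC y(0) = 5:
Particular solution: y = 5e^(3x)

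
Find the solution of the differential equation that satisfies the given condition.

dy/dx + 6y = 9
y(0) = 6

General solution: y = 3/2 + Ce^(-6x)
Applying y(0) = 6: C = 6 - 3/2 = 9/2
Particular solution: y = 3/2 + (9/2)e^(-6x)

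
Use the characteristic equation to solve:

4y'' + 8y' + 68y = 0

Characteristic equation: 4r² + 8r + 68 = 0
Divide by 4: r² + 2r + 17 = 0
Roots: r = -1 ± 4i (complex conjugates)
General solution: y = e^(-x)(C₁cos(4x) + C₂sin(4x))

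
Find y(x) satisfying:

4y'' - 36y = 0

Characteristic equation: 4r² - 36 = 0
Divide by 4: r² - 9 = 0
Roots: r = 3, -3 (distinct real)
General solution: y = C₁e^(3x) + C₂e^(-3x)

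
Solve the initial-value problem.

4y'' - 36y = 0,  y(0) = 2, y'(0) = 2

General solution: y = C₁e^(3x) + C₂e^(-3x)
Applying ICs: C₁ = 4/3, C₂ = 2/3
Particular solution: y = (4/3)e^(3x) + (2/3)e^(-3x)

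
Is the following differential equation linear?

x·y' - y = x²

Yes. Linear (y and its derivatives appear to the first power only, no products of y terms)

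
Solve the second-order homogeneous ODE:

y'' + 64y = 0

Characteristic equation: r² + 64 = 0
Roots: r = ±8i (complex conjugates)
General solution: y = C₁cos(8x) + C₂sin(8x)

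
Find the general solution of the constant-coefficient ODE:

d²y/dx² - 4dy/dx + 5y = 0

Characteristic equation: r² - 4r + 5 = 0
Roots: r = 2 ± i (complex conjugates)
General solution: y = e^(2x)(C₁cos(x) + C₂sin(x))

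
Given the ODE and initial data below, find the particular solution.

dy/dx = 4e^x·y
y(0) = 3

General solution: y = Ce^(4e^x)
Applying IC y(0) = 3:
Particular solution: y = 3e^(4(e^x - 1))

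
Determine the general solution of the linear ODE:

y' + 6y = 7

Using integrating factor method:

General solution: y = 7/6 + Ce^(-6x)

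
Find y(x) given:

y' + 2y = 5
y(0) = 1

General solution: y = 5/2 + Ce^(-2x)
Applying y(0) = 1: C = 1 - 5/2 = -3/2
Particular solution: y = 5/2 - (3/2)e^(-2x)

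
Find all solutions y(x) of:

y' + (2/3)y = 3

Using integrating factor method:

General solution: y = 9/2 + Ce^(-2x/3)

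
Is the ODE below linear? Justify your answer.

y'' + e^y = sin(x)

No. Nonlinear (e^y is nonlinear in y)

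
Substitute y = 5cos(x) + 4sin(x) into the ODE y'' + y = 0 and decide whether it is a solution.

Verification:
y'' = -5cos(x) - 4sin(x)
y'' + y = 0 ✓

Yes, it is a solution.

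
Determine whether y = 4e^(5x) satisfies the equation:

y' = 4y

Verification:
y = 4e^(5x)
y' = 20e^(5x)
But 4y = 16e^(5x)
y' ≠ 4y — the derivative does not match

No, it is not a solution.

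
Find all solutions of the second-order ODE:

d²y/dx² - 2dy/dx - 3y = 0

Characteristic equation: r² - 2r - 3 = 0
Roots: r = 3, -1 (distinct real)
General solution: y = C₁e^(3x) + C₂e^(-x)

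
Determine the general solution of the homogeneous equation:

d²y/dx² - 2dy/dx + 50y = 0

Characteristic equation: r² - 2r + 50 = 0
Roots: r = 1 ± 7i (complex conjugates)
General solution: y = e^x(C₁cos(7x) + C₂sin(7x))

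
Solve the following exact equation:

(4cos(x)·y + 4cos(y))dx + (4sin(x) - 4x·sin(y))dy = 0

Verify exactness: ∂M/∂y = ∂N/∂x ✓
Find F(x,y) such that ∂F/∂x = M, ∂F/∂y = N
Solution: 4sin(x)·y + 4x·cos(y) = C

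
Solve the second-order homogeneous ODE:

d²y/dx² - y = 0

Characteristic equation: r² - 1 = 0
Roots: r = 1, -1 (distinct real)
General solution: y = C₁e^x + C₂e^(-x)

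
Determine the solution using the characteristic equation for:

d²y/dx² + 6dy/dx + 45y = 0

Characteristic equation: r² + 6r + 45 = 0
Roots: r = -3 ± 6i (complex conjugates)
General solution: y = e^(-3x)(C₁cos(6x) + C₂sin(6x))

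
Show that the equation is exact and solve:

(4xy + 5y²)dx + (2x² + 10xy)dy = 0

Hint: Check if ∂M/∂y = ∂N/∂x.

Verify exactness: ∂M/∂y = ∂N/∂x ✓
Find F(x,y) such that ∂F/∂x = M, ∂F/∂y = N
Solution: 2x²y + 5xy² = C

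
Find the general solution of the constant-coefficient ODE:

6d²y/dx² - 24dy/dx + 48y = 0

Characteristic equation: 6r² - 24r + 48 = 0
Divide by 6: r² - 4r + 8 = 0
Roots: r = 2 ± 2i (complex conjugates)
General solution: y = e^(2x)(C₁cos(2x) + C₂sin(2x))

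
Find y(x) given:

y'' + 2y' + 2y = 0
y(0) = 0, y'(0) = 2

General solution: y = e^(-x)(C₁cos(x) + C₂sin(x))
Complex roots r = -1 ± i
Applying ICs: C₁ = 0, C₂ = 2
Particular solution: y = e^(-x)(2sin(x))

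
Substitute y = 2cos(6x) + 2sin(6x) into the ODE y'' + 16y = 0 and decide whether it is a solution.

Verification:
y'' = -72cos(6x) - 72sin(6x)
y'' + 16y ≠ 0 (frequency mismatch: got 36 instead of 16)

No, it is not a solution.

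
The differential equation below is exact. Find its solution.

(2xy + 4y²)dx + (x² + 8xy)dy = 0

Verify exactness: ∂M/∂y = ∂N/∂x ✓
Find F(x,y) such that ∂F/∂x = M, ∂F/∂y = N
Solution: x²y + 4xy² = C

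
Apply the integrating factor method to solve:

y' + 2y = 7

Using integrating factor method:

General solution: y = 7/2 + Ce^(-2x)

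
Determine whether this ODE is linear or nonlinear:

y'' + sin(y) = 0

Nonlinear (sin(y) is nonlinear in y)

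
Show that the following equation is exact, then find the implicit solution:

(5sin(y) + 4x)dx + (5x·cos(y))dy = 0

Verify exactness: ∂M/∂y = ∂N/∂x ✓
Find F(x,y) such that ∂F/∂x = M, ∂F/∂y = N
Solution: 5x·sin(y) + 2x² = C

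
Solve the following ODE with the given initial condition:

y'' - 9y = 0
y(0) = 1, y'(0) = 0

General solution: y = C₁e^(3x) + C₂e^(-3x)
Applying ICs: C₁ = 1/2, C₂ = 1/2
Particular solution: y = (1/2)e^(3x) + (1/2)e^(-3x)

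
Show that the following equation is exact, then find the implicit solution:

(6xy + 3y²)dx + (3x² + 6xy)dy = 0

Verify exactness: ∂M/∂y = ∂N/∂x ✓
Find F(x,y) such that ∂F/∂x = M, ∂F/∂y = N
Solution: 3x²y + 3xy² = C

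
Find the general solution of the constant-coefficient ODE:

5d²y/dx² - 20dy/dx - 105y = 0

Characteristic equation: 5r² - 20r - 105 = 0
Divide by 5: r² - 4r - 21 = 0
Roots: r = 7, -3 (distinct real)
General solution: y = C₁e^(7x) + C₂e^(-3x)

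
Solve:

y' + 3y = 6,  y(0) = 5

General solution: y = 2 + Ce^(-3x)
Applying y(0) = 5: C = 5 - 2 = 3
Particular solution: y = 2 + 3e^(-3x)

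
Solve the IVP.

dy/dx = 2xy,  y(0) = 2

General solution: y = Ce^(x²)
Applying IC y(0) = 2:
Particular solution: y = 2e^(x²)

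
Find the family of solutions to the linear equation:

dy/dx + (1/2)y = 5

Using integrating factor method:

General solution: y = 10 + Ce^(-x/2)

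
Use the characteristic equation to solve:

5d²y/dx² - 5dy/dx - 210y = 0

Characteristic equation: 5r² - 5r - 210 = 0
Divide by 5: r² - r - 42 = 0
Roots: r = 7, -6 (distinct real)
General solution: y = C₁e^(7x) + C₂e^(-6x)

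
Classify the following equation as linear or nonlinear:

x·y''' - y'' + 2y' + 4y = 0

Linear (y and its derivatives appear to the first power only, no products of y terms)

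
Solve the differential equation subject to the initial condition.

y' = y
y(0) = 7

General solution: y = Ce^x
Applying IC y(0) = 7:
Particular solution: y = 7e^x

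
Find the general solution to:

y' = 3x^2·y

Separating variables and integrating:
ln|y| = x^3 + C

General solution: y = Ce^(x^3)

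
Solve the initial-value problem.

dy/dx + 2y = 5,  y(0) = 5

General solution: y = 5/2 + Ce^(-2x)
Applying y(0) = 5: C = 5 - 5/2 = 5/2
Particular solution: y = 5/2 + (5/2)e^(-2x)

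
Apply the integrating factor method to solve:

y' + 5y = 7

Using integrating factor method:

General solution: y = 7/5 + Ce^(-5x)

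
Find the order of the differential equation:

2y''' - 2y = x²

The order is 3 (highest derivative is of order 3).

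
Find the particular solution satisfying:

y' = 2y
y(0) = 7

General solution: y = Ce^(2x)
Applying IC y(0) = 7:
Particular solution: y = 7e^(2x)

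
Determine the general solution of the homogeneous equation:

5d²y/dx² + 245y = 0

Characteristic equation: 5r² + 245 = 0
Divide by 5: r² + 49 = 0
Roots: r = ±7i (complex conjugates)
General solution: y = C₁cos(7x) + C₂sin(7x)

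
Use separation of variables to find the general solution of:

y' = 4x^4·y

Separating variables and integrating:
ln|y| = 4x^5/5 + C

General solution: y = Ce^(4x^5/5)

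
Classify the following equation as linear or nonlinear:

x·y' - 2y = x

Linear (y and its derivatives appear to the first power only, no products of y terms)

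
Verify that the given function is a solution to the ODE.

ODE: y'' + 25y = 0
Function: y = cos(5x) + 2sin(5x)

Verification:
y'' = -25cos(5x) - 50sin(5x)
y'' + 25y = 0 ✓

Yes, it is a solution.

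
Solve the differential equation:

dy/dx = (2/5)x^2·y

Separating variables and integrating:
ln|y| = 2x^3/15 + C

General solution: y = Ce^(2x^3/15)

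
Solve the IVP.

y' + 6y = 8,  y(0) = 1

General solution: y = 4/3 + Ce^(-6x)
Applying y(0) = 1: C = 1 - 4/3 = -1/3
Particular solution: y = 4/3 - (1/3)e^(-6x)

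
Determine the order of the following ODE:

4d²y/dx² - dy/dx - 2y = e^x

The order is 2 (highest derivative is of order 2).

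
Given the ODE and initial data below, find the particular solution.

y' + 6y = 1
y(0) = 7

General solution: y = 1/6 + Ce^(-6x)
Applying y(0) = 7: C = 7 - 1/6 = 41/6
Particular solution: y = 1/6 + (41/6)e^(-6x)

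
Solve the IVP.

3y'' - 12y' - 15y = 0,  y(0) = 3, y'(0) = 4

General solution: y = C₁e^(5x) + C₂e^(-x)
Applying ICs: C₁ = 7/6, C₂ = 11/6
Particular solution: y = (7/6)e^(5x) + (11/6)e^(-x)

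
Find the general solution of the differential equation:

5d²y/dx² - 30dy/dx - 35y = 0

Characteristic equation: 5r² - 30r - 35 = 0
Divide by 5: r² - 6r - 7 = 0
Roots: r = 7, -1 (distinct real)
General solution: y = C₁e^(7x) + C₂e^(-x)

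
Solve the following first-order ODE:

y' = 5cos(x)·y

Separating variables and integrating:
ln|y| = 5sin(x) + C

General solution: y = Ce^(5sin(x))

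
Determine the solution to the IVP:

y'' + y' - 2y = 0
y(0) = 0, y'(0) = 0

General solution: y = C₁e^x + C₂e^(-2x)
Applying ICs: C₁ = 0, C₂ = 0
Particular solution: y = 0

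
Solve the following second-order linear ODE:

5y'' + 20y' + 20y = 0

Characteristic equation: 5r² + 20r + 20 = 0
Divide by 5: r² + 4r + 4 = 0
Factored: (r + 2)² = 0
Repeated root: r = -2
General solution: y = (C₁ + C₂x)e^(-2x)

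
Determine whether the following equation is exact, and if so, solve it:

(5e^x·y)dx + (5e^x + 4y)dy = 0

Verify exactness: ∂M/∂y = ∂N/∂x ✓
Find F(x,y) such that ∂F/∂x = M, ∂F/∂y = N
Solution: 5e^x·y + 2y² = C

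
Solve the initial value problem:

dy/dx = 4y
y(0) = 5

General solution: y = Ce^(4x)
Applying IC y(0) = 5:
Particular solution: y = 5e^(4x)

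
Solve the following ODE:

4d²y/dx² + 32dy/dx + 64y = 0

Characteristic equation: 4r² + 32r + 64 = 0
Divide by 4: r² + 8r + 16 = 0
Factored: (r + 4)² = 0
Repeated root: r = -4
General solution: y = (C₁ + C₂x)e^(-4x)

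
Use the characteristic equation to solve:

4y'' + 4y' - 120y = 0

Characteristic equation: 4r² + 4r - 120 = 0
Divide by 4: r² + r - 30 = 0
Roots: r = 5, -6 (distinct real)
General solution: y = C₁e^(5x) + C₂e^(-6x)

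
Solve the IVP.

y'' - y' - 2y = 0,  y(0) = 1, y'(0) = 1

General solution: y = C₁e^(2x) + C₂e^(-x)
Applying ICs: C₁ = 2/3, C₂ = 1/3
Particular solution: y = (2/3)e^(2x) + (1/3)e^(-x)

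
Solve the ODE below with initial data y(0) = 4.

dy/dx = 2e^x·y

General solution: y = Ce^(2e^x)
Applying IC y(0) = 4:
Particular solution: y = 4e^(2(e^x - 1))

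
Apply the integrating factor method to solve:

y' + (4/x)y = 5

Using integrating factor method:

General solution: y = x + Cx^(-4)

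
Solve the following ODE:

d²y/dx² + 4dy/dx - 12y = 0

Characteristic equation: r² + 4r - 12 = 0
Roots: r = 2, -6 (distinct real)
General solution: y = C₁e^(2x) + C₂e^(-6x)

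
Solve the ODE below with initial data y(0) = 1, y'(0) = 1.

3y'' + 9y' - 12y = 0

General solution: y = C₁e^x + C₂e^(-4x)
Applying ICs: C₁ = 1, C₂ = 0
Particular solution: y = e^x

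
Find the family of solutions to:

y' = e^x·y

Separating variables and integrating:
ln|y| = e^x + C

General solution: y = Ce^(e^x)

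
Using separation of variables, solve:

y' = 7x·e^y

Separating variables and integrating:
-e^(-y) = 7x²/2 + C

General solution: y = -ln(C - 7x²/2)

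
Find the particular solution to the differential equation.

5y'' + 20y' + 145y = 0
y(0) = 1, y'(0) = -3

General solution: y = e^(-2x)(C₁cos(5x) + C₂sin(5x))
Complex roots r = -2 ± 5i
Applying ICs: C₁ = 1, C₂ = -1/5
Particular solution: y = e^(-2x)(cos(5x) - (1/5)sin(5x))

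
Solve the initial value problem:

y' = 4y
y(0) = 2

General solution: y = Ce^(4x)
Applying IC y(0) = 2:
Particular solution: y = 2e^(4x)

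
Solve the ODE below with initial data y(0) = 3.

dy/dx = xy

General solution: y = Ce^(x²/2)
Applying IC y(0) = 3:
Particular solution: y = 3e^(x²/2)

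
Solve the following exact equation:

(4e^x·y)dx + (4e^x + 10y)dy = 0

Verify exactness: ∂M/∂y = ∂N/∂x ✓
Find F(x,y) such that ∂F/∂x = M, ∂F/∂y = N
Solution: 4e^x·y + 5y² = C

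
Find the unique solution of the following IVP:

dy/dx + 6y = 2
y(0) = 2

General solution: y = 1/3 + Ce^(-6x)
Applying y(0) = 2: C = 2 - 1/3 = 5/3
Particular solution: y = 1/3 + (5/3)e^(-6x)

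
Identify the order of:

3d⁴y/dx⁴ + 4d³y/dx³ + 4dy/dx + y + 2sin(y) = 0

The order is 4 (highest derivative is of order 4).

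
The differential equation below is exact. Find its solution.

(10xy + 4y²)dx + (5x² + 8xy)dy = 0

Verify exactness: ∂M/∂y = ∂N/∂x ✓
Find F(x,y) such that ∂F/∂x = M, ∂F/∂y = N
Solution: 5x²y + 4xy² = C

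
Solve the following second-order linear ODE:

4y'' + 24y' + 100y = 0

Characteristic equation: 4r² + 24r + 100 = 0
Divide by 4: r² + 6r + 25 = 0
Roots: r = -3 ± 4i (complex conjugates)
General solution: y = e^(-3x)(C₁cos(4x) + C₂sin(4x))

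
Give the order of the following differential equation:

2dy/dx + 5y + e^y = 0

The order is 1 (highest derivative is of order 1).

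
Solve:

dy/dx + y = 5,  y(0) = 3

General solution: y = 5 + Ce^(-x)
Applying y(0) = 3: C = 3 - 5 = -2
Particular solution: y = 5 - 2e^(-x)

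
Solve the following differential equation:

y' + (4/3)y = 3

Using integrating factor method:

General solution: y = 9/4 + Ce^(-4x/3)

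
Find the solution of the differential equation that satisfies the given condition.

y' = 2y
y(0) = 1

General solution: y = Ce^(2x)
Applying IC y(0) = 1:
Particular solution: y = e^(2x)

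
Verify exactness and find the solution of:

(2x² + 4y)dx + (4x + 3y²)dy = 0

Verify exactness: ∂M/∂y = ∂N/∂x ✓
Find F(x,y) such that ∂F/∂x = M, ∂F/∂y = N
Solution: 2x³/3 + 4xy + y³ = C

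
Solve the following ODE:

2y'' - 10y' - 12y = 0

Characteristic equation: 2r² - 10r - 12 = 0
Divide by 2: r² - 5r - 6 = 0
Roots: r = 6, -1 (distinct real)
General solution: y = C₁e^(6x) + C₂e^(-x)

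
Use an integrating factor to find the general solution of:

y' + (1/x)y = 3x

Using integrating factor method:

General solution: y = x^2 + C/x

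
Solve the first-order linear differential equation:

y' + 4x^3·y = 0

Using integrating factor method:

General solution: y = Ce^(-x^4)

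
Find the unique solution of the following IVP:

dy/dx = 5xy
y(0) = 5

General solution: y = Ce^(5x²/2)
Applying IC y(0) = 5:
Particular solution: y = 5e^(5x²/2)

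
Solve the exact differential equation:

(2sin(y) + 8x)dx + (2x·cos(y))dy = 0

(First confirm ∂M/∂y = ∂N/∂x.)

Verify exactness: ∂M/∂y = ∂N/∂x ✓
Find F(x,y) such that ∂F/∂x = M, ∂F/∂y = N
Solution: 2x·sin(y) + 4x² = C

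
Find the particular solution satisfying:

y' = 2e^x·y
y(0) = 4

General solution: y = Ce^(2e^x)
Applying IC y(0) = 4:
Particular solution: y = 4e^(2(e^x - 1))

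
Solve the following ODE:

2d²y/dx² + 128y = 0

Characteristic equation: 2r² + 128 = 0
Divide by 2: r² + 64 = 0
Roots: r = ±8i (complex conjugates)
General solution: y = C₁cos(8x) + C₂sin(8x)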